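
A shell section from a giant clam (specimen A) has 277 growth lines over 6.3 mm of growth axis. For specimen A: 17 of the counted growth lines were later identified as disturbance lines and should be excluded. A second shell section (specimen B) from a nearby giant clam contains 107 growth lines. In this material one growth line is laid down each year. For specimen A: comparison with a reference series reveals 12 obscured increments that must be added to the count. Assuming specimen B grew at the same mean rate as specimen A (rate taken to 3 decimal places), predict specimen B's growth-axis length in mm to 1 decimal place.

Specimen A: correcting the raw count gives 277 − 17 + 12 = 272 true growth lines.
A: 6.3 mm over 272 years gives 6.3 / 272 ≈ 0.023 mm/year.
For B, 0.023 mm/year × 107 years = 2.5 mm.

2.5 mm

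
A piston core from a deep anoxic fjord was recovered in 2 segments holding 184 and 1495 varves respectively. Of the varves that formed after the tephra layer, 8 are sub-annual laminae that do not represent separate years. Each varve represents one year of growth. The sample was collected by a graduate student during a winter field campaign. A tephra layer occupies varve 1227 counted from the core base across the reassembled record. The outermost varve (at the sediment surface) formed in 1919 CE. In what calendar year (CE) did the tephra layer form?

Total varves = 184 + 1495 = 1679.
Between varve 1227 and the sediment surface there are 1679 − 1227 = 452 varves.
Excluding 8 false varves: 452 − 8 = 444.
Counting back 444 years from 1919 CE places the tephra layer in 1919 − 444 = 1475 CE.

1475 CE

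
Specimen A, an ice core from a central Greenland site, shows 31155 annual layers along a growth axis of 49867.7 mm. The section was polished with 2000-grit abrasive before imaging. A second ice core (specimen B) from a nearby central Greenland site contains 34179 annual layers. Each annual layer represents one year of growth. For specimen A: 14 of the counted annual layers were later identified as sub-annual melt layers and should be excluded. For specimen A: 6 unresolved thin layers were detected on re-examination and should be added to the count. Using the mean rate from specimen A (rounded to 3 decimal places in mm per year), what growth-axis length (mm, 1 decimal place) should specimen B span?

Specimen A: true annual layer count = 31155 − 14 + 6 = 31147.
A: Extension rate ≈ 49867.7 / 31147 = 1.601 mm/year.
For B, 1.601 mm/year × 34179 years = 54720.6 mm.

54720.6 mm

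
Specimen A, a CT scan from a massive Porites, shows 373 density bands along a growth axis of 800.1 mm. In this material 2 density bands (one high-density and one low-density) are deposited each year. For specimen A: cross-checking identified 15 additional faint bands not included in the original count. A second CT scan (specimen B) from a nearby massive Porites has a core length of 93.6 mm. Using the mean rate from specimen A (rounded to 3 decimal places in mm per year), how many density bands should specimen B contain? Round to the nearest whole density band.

Specimen A: correcting the raw count gives 373 + 15 = 388 true density bands.
Specimen A: 388 density bands at 2 per year is 388 / 2 = 194 years.
A: Mean rate = 800.1 mm / 194 years ≈ 4.124 mm/year.
For B, 93.6 / 4.124 = 22.70 years; at 2 density bands per year that is 22.70 × 2 ≈ 45 density bands.

45 density bands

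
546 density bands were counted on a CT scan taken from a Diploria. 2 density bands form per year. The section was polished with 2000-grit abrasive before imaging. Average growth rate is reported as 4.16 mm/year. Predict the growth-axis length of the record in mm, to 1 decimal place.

With 2 density bands per year, 546 / 2 = 273 years.
273 years at 4.16 mm/year gives 4.16 × 273 = 1135.7 mm.

1135.7 mm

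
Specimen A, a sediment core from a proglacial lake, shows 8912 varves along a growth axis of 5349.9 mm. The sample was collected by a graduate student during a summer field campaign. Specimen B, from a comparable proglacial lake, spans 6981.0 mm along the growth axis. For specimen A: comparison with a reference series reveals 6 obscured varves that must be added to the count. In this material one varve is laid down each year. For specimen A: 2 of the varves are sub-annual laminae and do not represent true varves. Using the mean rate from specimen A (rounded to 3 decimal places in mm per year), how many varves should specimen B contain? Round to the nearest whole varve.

11635 varves

Specimen A: after corrections the count is 8912 − 2 + 6 = 8916 varves.
A: Extension rate ≈ 5349.9 / 8916 = 0.600 mm per year.
For B, 6981.0 / 0.600 = 11635.00 years ≈ 11635 varves.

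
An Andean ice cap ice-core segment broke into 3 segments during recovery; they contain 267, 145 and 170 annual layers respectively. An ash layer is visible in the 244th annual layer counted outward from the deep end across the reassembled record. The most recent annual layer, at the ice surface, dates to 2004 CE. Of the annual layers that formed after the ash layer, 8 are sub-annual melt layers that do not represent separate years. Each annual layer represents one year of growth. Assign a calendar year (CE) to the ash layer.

Total annual layers = 267 + 145 + 170 = 582.
Between annual layer 244 and the ice surface there are 582 − 244 = 338 annual layers.
338 − 8 false = 330 true annual layers after the ash layer.
Counting back 330 years from 2004 CE places the ash layer in 2004 − 330 = 1674 CE.

1674 CE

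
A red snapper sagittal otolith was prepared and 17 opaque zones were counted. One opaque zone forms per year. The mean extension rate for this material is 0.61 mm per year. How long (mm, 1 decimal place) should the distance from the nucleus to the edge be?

10.4 mm

The record spans 17 years at 0.61 mm per year.
17 years at 0.61 mm/year gives 0.61 × 17 = 10.4 mm.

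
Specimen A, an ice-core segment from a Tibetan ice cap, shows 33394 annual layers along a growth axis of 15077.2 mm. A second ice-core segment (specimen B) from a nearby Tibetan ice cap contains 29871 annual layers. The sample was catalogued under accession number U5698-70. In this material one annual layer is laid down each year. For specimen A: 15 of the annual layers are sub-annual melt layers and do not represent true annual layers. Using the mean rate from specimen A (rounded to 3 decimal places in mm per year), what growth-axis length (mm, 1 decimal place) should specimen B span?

13501.7 mm

Specimen A: after corrections the count is 33394 − 15 = 33379 annual layers.
A: 15077.2 mm over 33379 years gives 15077.2 / 33379 ≈ 0.452 mm per year.
B's length ≈ 0.452 × 29871 = 13501.7 mm.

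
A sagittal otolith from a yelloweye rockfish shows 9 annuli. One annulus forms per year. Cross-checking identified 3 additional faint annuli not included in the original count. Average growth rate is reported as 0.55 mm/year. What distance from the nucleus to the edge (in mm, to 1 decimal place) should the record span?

6.6 mm

Adjusted count: 9 + 3 = 12 annuli.
12 years at 0.55 mm/year gives 0.55 × 12 = 6.6 mm.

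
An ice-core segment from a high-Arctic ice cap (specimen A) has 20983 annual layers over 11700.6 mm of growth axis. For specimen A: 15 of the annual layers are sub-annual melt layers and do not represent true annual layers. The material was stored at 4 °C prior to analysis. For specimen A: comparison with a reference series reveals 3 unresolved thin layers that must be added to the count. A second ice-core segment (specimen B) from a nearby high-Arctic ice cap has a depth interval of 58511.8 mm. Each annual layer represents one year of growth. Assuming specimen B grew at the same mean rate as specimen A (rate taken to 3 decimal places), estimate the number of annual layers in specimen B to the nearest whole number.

Specimen A: adjusted count: 20983 − 15 + 3 = 20971 annual layers.
A: Mean rate = 11700.6 mm / 20971 years ≈ 0.558 mm per year.
Specimen B: 58511.8 mm / 0.558 mm per year = 104859.86 years ≈ 104860 annual layers.

104860 annual layers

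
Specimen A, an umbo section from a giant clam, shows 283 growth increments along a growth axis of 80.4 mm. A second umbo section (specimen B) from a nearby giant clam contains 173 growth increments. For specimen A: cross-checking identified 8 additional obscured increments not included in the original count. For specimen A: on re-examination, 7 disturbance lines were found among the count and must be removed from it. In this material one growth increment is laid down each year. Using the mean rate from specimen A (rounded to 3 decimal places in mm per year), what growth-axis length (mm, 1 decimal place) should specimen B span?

Specimen A: adjusted count: 283 − 7 + 8 = 284 growth increments.
A: 80.4 mm over 284 years gives 80.4 / 284 ≈ 0.283 mm/year.
For B, 0.283 mm/year × 173 years = 49.0 mm.

49.0 mm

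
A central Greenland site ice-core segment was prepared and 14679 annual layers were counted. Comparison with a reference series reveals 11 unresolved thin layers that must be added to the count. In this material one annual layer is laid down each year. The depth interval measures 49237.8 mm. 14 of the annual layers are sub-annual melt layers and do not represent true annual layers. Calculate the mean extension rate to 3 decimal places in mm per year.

3.355 mm per year

True annual layer count = 14679 − 14 + 11 = 14676.
Extension rate ≈ 49237.8 / 14676 = 3.355 mm per year.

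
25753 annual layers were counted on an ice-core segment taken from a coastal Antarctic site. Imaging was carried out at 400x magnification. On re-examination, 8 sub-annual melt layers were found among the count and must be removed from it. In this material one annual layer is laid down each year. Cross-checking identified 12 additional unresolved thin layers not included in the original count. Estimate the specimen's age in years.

Correcting the raw count gives 25753 − 8 + 12 = 25757 true annual layers.
At one annual layer per year, that is 25757 years.

25757 yr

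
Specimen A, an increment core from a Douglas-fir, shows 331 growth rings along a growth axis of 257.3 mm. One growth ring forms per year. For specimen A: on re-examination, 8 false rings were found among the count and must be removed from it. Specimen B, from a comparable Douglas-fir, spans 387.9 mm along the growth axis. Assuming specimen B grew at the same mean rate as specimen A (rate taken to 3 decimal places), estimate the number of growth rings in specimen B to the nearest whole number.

487 growth rings

Specimen A: true growth ring count = 331 − 8 = 323.
A: 257.3 mm over 323 years gives 257.3 / 323 ≈ 0.797 mm/year.
For B, 387.9 / 0.797 = 486.70 years ≈ 487 growth rings.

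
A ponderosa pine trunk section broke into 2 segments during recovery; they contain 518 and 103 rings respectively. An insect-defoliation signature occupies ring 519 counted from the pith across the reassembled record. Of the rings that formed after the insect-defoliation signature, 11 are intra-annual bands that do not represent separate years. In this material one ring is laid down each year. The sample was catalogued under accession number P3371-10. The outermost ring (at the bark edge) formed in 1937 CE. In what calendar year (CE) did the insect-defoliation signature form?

1846 CE

Total rings = 518 + 103 = 621.
Between ring 519 and the bark edge there are 621 − 519 = 102 rings.
Removing the 11 false rings leaves 102 − 11 = 91 true rings beyond the insect-defoliation signature.
The ring at the bark edge is 1937 CE, so the insect-defoliation signature dates to 1937 − 91 = 1846 CE.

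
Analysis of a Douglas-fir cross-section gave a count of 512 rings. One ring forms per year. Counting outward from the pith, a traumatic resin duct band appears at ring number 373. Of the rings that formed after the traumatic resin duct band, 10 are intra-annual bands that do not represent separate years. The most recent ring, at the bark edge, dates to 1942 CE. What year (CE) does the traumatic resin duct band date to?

1813 CE

The traumatic resin duct band sits at ring 373 from the pith, so 512 − 373 = 139 rings formed after it.
Removing the 10 false rings leaves 139 − 10 = 129 true rings beyond the traumatic resin duct band.
The ring at the bark edge is 1942 CE, so the traumatic resin duct band dates to 1942 − 129 = 1813 CE.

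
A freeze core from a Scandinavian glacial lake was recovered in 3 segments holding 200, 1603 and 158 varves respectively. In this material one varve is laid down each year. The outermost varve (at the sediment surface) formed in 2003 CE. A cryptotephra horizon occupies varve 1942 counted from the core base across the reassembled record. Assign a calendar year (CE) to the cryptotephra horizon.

1984 CE

Total varves = 200 + 1603 + 158 = 1961.
1961 − 1942 = 19 varves lie beyond the cryptotephra horizon toward the sediment surface.
Counting back 19 years from 2003 CE places the cryptotephra horizon in 2003 − 19 = 1984 CE.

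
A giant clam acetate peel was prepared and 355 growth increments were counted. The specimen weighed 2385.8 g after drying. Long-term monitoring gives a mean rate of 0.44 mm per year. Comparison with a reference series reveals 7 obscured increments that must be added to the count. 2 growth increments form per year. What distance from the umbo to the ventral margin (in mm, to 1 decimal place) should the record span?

Correcting the raw count gives 355 + 7 = 362 true growth increments.
Dividing by 2 growth increments per year: 362 / 2 = 181 years.
Predicted length = 0.44 mm/year × 181 years = 79.6 mm.

79.6 mm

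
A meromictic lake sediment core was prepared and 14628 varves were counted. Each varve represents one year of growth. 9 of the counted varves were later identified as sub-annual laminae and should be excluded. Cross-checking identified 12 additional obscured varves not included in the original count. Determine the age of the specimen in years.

Adjusted count: 14628 − 9 + 12 = 14631 varves.
With a one-to-one varve periodicity this is 14631 years.

14631 yr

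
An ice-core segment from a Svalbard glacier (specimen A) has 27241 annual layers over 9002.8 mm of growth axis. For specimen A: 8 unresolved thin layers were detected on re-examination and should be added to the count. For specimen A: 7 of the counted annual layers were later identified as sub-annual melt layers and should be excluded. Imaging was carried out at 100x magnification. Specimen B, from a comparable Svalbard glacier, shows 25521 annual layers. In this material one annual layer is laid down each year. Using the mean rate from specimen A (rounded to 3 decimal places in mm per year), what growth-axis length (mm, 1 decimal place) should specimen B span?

Specimen A: adjusted count: 27241 − 7 + 8 = 27242 annual layers.
A: Mean rate = 9002.8 mm / 27242 years ≈ 0.330 mm per year.
For B, 0.330 mm/year × 25521 years = 8421.9 mm.

8421.9 mm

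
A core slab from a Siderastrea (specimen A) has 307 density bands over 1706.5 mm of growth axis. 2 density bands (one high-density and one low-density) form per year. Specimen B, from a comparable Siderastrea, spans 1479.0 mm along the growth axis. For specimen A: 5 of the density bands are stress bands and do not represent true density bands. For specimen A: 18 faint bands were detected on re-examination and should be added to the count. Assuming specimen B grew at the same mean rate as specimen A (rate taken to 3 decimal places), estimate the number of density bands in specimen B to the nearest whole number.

Specimen A: after corrections the count is 307 − 5 + 18 = 320 density bands.
Specimen A: with 2 density bands per year, 320 / 2 = 160 years.
A: Extension rate ≈ 1706.5 / 160 = 10.666 mm/yr.
B spans 1479.0 / 10.666 = 138.66 years; at 2 density bands per year that is 138.66 × 2 ≈ 277 density bands.

277 density bands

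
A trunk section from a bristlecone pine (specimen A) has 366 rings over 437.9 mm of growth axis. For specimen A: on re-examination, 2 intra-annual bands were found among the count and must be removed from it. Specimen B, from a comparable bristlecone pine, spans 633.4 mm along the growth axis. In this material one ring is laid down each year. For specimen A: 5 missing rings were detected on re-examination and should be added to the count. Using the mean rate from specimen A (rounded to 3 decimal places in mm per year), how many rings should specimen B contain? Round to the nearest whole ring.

Specimen A: true ring count = 366 − 2 + 5 = 369.
A: Mean rate = 437.9 mm / 369 years ≈ 1.187 mm per year.
Specimen B: 633.4 mm / 1.187 mm per year = 533.61 years ≈ 534 rings.

534 rings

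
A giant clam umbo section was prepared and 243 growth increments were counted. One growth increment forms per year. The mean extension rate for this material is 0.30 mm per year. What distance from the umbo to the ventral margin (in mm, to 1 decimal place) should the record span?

243 years of growth are recorded.
Length ≈ 0.30 × 243 = 72.9 mm.

72.9 mm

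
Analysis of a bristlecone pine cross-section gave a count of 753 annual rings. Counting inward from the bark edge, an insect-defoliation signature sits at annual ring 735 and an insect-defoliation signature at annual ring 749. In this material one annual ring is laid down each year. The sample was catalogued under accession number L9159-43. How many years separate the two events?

14 years

Separation: 749 − 735 = 14 annual rings.
One annual ring per year makes the interval 14 years.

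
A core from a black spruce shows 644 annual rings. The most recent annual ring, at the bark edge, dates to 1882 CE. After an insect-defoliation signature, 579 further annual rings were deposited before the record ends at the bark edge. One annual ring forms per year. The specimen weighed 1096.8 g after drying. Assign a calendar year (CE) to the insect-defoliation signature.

579 annual rings formed after the insect-defoliation signature.
The annual ring at the bark edge is 1882 CE, so the insect-defoliation signature dates to 1882 − 579 = 1303 CE.

1303 CE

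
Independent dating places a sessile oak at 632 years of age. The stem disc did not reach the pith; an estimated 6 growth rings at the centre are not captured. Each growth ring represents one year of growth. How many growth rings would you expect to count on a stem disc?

One growth ring per year gives 632 growth rings over 632 years.
632 − 6 missed = 626 growth rings expected in the prepared section.

626 growth rings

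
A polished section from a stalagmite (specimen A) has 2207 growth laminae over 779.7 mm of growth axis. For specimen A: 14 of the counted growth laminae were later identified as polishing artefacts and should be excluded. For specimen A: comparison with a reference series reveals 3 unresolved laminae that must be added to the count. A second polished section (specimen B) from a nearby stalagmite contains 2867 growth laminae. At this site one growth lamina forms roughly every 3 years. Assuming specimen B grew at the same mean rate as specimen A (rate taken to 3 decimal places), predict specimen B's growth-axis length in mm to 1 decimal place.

Specimen A: adjusted count: 2207 − 14 + 3 = 2196 growth laminae.
Specimen A: multiplying by 3 years per growth lamina: 2196 × 3 = 6588 years.
A: Mean rate = 779.7 mm / 6588 years ≈ 0.118 mm per year.
Specimen B: 2867 growth laminae at 3 years each span 2867 × 3 = 8601 years. Length of B = 0.118 × 8601 = 1014.9 mm.

1014.9 mm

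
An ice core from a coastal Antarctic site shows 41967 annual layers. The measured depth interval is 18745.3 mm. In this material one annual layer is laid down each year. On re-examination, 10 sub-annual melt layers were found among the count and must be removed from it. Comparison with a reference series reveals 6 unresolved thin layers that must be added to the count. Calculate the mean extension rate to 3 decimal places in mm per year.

0.447 mm per year

Adjusted count: 41967 − 10 + 6 = 41963 annual layers.
Extension rate ≈ 18745.3 / 41963 = 0.447 mm per year.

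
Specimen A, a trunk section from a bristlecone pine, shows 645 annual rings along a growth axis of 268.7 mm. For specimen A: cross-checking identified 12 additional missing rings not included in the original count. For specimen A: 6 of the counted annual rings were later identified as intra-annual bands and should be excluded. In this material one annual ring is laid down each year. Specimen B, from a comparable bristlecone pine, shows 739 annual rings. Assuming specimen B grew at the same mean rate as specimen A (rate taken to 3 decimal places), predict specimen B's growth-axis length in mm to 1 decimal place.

Specimen A: correcting the raw count gives 645 − 6 + 12 = 651 true annual rings.
A: Extension rate ≈ 268.7 / 651 = 0.413 mm per year.
Length of B = 0.413 × 739 = 305.2 mm.

305.2 mm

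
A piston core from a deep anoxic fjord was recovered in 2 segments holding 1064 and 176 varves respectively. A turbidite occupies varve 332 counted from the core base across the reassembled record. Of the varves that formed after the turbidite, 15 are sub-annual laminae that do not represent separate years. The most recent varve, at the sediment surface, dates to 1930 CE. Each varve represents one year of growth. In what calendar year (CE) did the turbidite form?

1037 CE

Total varves = 1064 + 176 = 1240.
The turbidite sits at varve 332 from the core base, so 1240 − 332 = 908 varves formed after it.
Excluding 15 false varves: 908 − 15 = 893.
Counting back 893 years from 1930 CE places the turbidite in 1930 − 893 = 1037 CE.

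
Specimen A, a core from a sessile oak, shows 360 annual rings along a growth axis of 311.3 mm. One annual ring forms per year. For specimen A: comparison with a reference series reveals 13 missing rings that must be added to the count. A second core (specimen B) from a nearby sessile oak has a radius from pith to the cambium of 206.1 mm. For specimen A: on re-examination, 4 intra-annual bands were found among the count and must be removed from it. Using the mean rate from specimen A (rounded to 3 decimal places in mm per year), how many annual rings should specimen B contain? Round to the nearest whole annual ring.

244 annual rings

Specimen A: after corrections the count is 360 − 4 + 13 = 369 annual rings.
A: Extension rate ≈ 311.3 / 369 = 0.844 mm/yr.
B spans 206.1 / 0.844 = 244.19 years ≈ 244 annual rings.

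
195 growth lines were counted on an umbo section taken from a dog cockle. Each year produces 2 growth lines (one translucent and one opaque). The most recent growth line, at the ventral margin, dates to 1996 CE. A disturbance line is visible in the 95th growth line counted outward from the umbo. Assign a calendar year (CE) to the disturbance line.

1946 CE

195 − 95 = 100 growth lines lie beyond the disturbance line toward the ventral margin.
100 growth lines at 2 per year is 100 / 2 = 50 years.
1996 − 50 = 1946 CE.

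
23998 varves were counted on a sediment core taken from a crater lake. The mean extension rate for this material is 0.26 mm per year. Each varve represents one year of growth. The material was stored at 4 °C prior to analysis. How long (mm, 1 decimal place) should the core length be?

23998 years of growth are recorded.
23998 years at 0.26 mm/year gives 0.26 × 23998 = 6239.5 mm.

6239.5 mm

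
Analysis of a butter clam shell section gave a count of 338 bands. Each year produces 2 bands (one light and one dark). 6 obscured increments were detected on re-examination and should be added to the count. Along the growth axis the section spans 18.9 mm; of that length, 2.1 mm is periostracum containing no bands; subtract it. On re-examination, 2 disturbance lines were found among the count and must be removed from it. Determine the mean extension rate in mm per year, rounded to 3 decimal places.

After corrections the count is 338 − 2 + 6 = 342 bands.
342 bands at 2 per year is 342 / 2 = 171 years.
The growth record spans 18.9 − 2.1 = 16.8 mm.
Extension rate ≈ 16.8 / 171 = 0.098 mm per year.

0.098 mm per year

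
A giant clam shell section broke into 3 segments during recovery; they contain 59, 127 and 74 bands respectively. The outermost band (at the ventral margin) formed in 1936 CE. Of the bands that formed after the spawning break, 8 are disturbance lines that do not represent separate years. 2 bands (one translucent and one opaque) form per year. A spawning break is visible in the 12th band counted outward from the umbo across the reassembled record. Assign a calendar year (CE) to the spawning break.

1816 CE

Total bands = 59 + 127 + 74 = 260.
Between band 12 and the ventral margin there are 260 − 12 = 248 bands.
Removing the 8 false bands leaves 248 − 8 = 240 true bands beyond the spawning break.
Dividing by 2 bands per year: 240 / 2 = 120 years.
1936 − 120 = 1816 CE.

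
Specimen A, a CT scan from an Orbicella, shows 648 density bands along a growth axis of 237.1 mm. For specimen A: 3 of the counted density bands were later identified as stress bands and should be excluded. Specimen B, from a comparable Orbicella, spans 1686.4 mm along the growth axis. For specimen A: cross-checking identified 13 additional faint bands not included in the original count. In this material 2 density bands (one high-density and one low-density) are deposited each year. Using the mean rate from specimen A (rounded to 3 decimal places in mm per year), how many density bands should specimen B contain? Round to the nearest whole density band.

4678 density bands

Specimen A: correcting the raw count gives 648 − 3 + 13 = 658 true density bands.
Specimen A: with 2 density bands per year, 658 / 2 = 329 years.
A: Extension rate ≈ 237.1 / 329 = 0.721 mm/yr.
B spans 1686.4 / 0.721 = 2338.97 years; at 2 density bands per year that is 2338.97 × 2 ≈ 4678 density bands.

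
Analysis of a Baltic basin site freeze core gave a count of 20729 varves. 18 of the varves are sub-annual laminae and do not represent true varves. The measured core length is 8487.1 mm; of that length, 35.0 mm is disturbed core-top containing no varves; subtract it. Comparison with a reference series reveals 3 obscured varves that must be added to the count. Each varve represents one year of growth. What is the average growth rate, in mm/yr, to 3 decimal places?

0.408 mm/yr

Correcting the raw count gives 20729 − 18 + 3 = 20714 true varves.
The growth record spans 8487.1 − 35.0 = 8452.1 mm.
8452.1 mm over 20714 years gives 8452.1 / 20714 ≈ 0.408 mm/yr.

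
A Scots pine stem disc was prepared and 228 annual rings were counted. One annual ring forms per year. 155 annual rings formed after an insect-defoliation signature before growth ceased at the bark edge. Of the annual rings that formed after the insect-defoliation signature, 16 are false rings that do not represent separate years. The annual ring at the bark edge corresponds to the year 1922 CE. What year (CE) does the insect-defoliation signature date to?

1783 CE

155 annual rings formed after the insect-defoliation signature.
155 − 16 false = 139 true annual rings after the insect-defoliation signature.
The annual ring at the bark edge is 1922 CE, so the insect-defoliation signature dates to 1922 − 139 = 1783 CE.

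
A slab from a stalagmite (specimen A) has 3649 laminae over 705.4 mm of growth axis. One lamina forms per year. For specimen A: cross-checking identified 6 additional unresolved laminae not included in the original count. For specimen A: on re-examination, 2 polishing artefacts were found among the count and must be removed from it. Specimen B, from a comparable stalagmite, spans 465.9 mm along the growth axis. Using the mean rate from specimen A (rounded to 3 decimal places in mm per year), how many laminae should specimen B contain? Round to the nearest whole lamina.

2414 laminae

Specimen A: correcting the raw count gives 3649 − 2 + 6 = 3653 true laminae.
A: Extension rate ≈ 705.4 / 3653 = 0.193 mm per year.
For B, 465.9 / 0.193 = 2413.99 years ≈ 2414 laminae.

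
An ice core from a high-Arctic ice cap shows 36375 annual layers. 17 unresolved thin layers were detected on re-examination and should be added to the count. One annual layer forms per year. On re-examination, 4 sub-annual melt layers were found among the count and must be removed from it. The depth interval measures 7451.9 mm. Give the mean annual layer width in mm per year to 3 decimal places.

Correcting the raw count gives 36375 − 4 + 17 = 36388 true annual layers.
Mean rate = 7451.9 mm / 36388 years ≈ 0.205 mm per year.

0.205 mm per year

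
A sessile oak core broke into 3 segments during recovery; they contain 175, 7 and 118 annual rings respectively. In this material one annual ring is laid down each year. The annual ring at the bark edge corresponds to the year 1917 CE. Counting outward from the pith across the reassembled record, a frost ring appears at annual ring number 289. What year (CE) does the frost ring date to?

Total annual rings = 175 + 7 + 118 = 300.
300 − 289 = 11 annual rings lie beyond the frost ring toward the bark edge.
Counting back 11 years from 1917 CE places the frost ring in 1917 − 11 = 1906 CE.

1906 CE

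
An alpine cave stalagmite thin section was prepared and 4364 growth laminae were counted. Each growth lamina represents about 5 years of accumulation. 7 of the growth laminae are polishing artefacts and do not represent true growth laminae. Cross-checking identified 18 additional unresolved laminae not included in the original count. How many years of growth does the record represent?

21875 yr

Correcting the raw count gives 4364 − 7 + 18 = 4375 true growth laminae.
Multiplying by 5 years per growth lamina: 4375 × 5 = 21875 years.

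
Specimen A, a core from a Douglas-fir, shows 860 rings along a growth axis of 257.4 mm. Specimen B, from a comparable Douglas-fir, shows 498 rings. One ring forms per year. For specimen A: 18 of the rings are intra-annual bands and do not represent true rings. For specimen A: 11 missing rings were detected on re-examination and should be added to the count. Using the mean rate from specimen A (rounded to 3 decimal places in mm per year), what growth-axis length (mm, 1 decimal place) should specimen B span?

150.4 mm

Specimen A: after corrections the count is 860 − 18 + 11 = 853 rings.
A: 257.4 mm over 853 years gives 257.4 / 853 ≈ 0.302 mm per year.
Length of B = 0.302 × 498 = 150.4 mm.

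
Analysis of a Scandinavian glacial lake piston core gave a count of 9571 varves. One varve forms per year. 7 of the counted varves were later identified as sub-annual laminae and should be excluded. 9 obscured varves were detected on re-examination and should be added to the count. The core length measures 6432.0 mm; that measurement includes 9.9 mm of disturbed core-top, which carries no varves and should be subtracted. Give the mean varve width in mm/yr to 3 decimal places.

0.671 mm/yr

True varve count = 9571 − 7 + 9 = 9573.
Net length = 6432.0 − 9.9 = 6422.1 mm.
Mean rate = 6422.1 mm / 9573 years ≈ 0.671 mm/yr.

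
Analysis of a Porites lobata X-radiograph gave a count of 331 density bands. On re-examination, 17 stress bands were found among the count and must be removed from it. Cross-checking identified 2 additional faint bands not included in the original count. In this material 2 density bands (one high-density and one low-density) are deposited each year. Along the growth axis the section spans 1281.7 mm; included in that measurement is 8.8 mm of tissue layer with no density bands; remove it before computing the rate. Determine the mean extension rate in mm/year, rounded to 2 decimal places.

8.06 mm/year

True density band count = 331 − 17 + 2 = 316.
With 2 density bands per year, 316 / 2 = 158 years.
Net length = 1281.7 − 8.8 = 1272.9 mm.
Mean rate = 1272.9 mm / 158 years ≈ 8.06 mm/year.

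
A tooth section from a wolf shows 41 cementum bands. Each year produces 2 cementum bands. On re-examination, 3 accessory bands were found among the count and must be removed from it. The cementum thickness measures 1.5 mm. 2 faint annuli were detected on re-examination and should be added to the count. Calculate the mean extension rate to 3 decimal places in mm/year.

Correcting the raw count gives 41 − 3 + 2 = 40 true cementum bands.
40 cementum bands at 2 per year is 40 / 2 = 20 years.
Mean rate = 1.5 mm / 20 years ≈ 0.075 mm/year.

0.075 mm/year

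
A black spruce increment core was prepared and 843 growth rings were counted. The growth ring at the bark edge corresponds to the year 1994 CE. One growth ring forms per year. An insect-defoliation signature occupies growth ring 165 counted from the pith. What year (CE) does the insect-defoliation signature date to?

1316 CE

The insect-defoliation signature sits at growth ring 165 from the pith, so 843 − 165 = 678 growth rings formed after it.
Counting back 678 years from 1994 CE places the insect-defoliation signature in 1994 − 678 = 1316 CE.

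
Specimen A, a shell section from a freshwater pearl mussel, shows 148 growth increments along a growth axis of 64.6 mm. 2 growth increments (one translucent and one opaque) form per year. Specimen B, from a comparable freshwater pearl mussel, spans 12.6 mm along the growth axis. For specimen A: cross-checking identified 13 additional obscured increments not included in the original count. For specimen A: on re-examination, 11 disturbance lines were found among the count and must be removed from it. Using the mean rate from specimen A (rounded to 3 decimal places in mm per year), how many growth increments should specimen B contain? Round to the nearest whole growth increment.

Specimen A: true growth increment count = 148 − 11 + 13 = 150.
Specimen A: with 2 growth increments per year, 150 / 2 = 75 years.
A: 64.6 mm over 75 years gives 64.6 / 75 ≈ 0.861 mm/year.
B spans 12.6 / 0.861 = 14.63 years; at 2 growth increments per year that is 14.63 × 2 ≈ 29 growth increments.

29 growth increments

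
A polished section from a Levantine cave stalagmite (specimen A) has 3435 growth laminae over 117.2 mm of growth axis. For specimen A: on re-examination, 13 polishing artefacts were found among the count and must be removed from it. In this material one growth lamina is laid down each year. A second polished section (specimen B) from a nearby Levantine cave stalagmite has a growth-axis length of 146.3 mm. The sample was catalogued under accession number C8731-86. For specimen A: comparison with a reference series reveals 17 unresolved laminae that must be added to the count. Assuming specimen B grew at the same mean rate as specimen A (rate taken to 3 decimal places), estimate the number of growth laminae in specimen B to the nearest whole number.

Specimen A: after corrections the count is 3435 − 13 + 17 = 3439 growth laminae.
A: Extension rate ≈ 117.2 / 3439 = 0.034 mm/yr.
B spans 146.3 / 0.034 = 4302.94 years ≈ 4303 growth laminae.

4303 growth laminae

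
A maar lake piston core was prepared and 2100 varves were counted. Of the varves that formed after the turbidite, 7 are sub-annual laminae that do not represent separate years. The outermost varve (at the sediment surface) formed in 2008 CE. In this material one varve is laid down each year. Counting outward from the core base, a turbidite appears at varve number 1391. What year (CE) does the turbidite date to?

Between varve 1391 and the sediment surface there are 2100 − 1391 = 709 varves.
Excluding 7 false varves: 709 − 7 = 702.
Counting back 702 years from 2008 CE places the turbidite in 2008 − 702 = 1306 CE.

1306 CE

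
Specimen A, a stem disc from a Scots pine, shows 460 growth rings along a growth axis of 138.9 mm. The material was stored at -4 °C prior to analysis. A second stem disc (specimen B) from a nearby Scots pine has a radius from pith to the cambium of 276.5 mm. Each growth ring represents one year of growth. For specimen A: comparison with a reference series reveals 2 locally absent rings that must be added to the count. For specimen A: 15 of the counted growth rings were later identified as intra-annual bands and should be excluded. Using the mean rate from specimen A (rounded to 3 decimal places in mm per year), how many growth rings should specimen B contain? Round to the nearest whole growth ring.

Specimen A: true growth ring count = 460 − 15 + 2 = 447.
A: Mean rate = 138.9 mm / 447 years ≈ 0.311 mm/yr.
For B, 276.5 / 0.311 = 889.07 years ≈ 889 growth rings.

889 growth rings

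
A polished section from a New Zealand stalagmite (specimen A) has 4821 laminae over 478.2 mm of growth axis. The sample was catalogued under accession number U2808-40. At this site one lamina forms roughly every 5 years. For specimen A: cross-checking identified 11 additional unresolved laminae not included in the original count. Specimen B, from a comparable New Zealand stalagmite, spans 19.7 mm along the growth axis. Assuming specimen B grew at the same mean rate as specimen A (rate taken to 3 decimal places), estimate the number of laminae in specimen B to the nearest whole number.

197 laminae

Specimen A: correcting the raw count gives 4821 + 11 = 4832 true laminae.
Specimen A: 4832 laminae at 5 years each span 4832 × 5 = 24160 years.
A: Mean rate = 478.2 mm / 24160 years ≈ 0.020 mm per year.
B spans 19.7 / 0.020 = 985.00 years; at 5 years per lamina that is 985.00 / 5 ≈ 197 laminae.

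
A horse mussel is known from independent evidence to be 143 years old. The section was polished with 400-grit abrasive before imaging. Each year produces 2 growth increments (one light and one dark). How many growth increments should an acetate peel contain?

With 2 growth increments per year, 143 years would produce 143 × 2 = 286 growth increments.
So 286 growth increments should be present.

286 growth increments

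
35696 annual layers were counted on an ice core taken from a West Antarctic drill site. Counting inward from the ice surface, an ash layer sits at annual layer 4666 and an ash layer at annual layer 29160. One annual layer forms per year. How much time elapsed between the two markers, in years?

The two markers are separated by 29160 − 4666 = 24494 annual layers.
That is 24494 years at one annual layer per year.

24494 years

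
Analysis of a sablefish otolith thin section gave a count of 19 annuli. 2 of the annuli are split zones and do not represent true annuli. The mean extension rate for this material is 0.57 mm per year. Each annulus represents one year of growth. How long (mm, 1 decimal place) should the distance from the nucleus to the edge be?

After corrections the count is 19 − 2 = 17 annuli.
17 years at 0.57 mm/year gives 0.57 × 17 = 9.7 mm.

9.7 mm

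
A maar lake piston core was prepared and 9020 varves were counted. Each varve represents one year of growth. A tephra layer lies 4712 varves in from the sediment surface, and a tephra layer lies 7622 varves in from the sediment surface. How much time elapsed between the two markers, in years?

2910 years

The two markers are separated by 7622 − 4712 = 2910 varves.
One varve per year makes the interval 2910 years.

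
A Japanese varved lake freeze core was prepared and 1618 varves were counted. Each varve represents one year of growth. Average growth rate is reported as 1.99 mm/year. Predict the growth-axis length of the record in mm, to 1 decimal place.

3219.8 mm

1618 years of growth are recorded.
Length ≈ 1.99 × 1618 = 3219.8 mm.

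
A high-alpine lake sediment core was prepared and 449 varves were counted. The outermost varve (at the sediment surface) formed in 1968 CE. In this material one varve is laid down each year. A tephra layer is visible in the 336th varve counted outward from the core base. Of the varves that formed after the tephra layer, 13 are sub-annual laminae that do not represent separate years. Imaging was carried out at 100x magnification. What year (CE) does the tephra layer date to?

1868 CE

Between varve 336 and the sediment surface there are 449 − 336 = 113 varves.
Removing the 13 false varves leaves 113 − 13 = 100 true varves beyond the tephra layer.
Counting back 100 years from 1968 CE places the tephra layer in 1968 − 100 = 1868 CE.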